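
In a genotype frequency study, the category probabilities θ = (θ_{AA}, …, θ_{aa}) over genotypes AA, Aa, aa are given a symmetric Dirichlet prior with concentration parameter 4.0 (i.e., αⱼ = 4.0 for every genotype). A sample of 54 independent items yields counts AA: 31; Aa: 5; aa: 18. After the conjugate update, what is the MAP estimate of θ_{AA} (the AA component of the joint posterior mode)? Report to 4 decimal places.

0.5397

The Dirichlet prior is conjugate to the Multinomial likelihood: each posterior αⱼ = prior αⱼ + observed count nⱼ.
Posterior concentration: (35.0, 9.0, 22.0), total = 66.0.
Joint mode component: (α_{AA}−1)/(Σα−K) = 34.0/63.0 = 0.5397.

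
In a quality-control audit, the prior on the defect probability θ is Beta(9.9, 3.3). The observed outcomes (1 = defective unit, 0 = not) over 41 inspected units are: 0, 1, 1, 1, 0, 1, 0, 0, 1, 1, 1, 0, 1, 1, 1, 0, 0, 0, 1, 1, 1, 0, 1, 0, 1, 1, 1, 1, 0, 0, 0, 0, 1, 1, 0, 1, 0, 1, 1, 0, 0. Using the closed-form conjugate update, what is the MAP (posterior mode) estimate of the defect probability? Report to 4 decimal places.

0.6111

The Beta prior is conjugate to a Binomial/Bernoulli likelihood; the update adds successes to α and failures to β.
Posterior: Beta(α+k, β+n−k) = Beta(9.9+23, 3.3+18) = Beta(32.9, 21.3).
Mode of Beta(a,b) for a,b>1 is (a−1)/(a+b−2) = 31.9/52.2 = 0.6111.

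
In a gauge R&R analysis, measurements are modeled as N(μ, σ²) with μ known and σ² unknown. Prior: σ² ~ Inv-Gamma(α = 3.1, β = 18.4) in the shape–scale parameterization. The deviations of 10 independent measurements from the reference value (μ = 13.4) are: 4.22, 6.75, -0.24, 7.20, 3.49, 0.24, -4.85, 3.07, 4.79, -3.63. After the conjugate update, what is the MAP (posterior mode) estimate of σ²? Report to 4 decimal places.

12.8228

With known mean μ and an Inverse-Gamma(α, β) prior on σ², the Normal likelihood is conjugate: posterior is Inv-Gamma(α + n/2, β + Σ(xᵢ−μ)²/2).
Σ(xᵢ−μ)² = (4.22)² + (6.75)² + (-0.24)² + (7.20)² + (3.49)² + (0.24)² + (-4.85)² + (3.07)² + (4.79)² + (-3.63)² = 196.5746.
Posterior: Inv-Gamma(3.1 + 10/2, 18.4 + 196.5746/2) = Inv-Gamma(8.10, 116.68730).
Mode = β/(α+1) = 116.68730/9.10 = 12.8228.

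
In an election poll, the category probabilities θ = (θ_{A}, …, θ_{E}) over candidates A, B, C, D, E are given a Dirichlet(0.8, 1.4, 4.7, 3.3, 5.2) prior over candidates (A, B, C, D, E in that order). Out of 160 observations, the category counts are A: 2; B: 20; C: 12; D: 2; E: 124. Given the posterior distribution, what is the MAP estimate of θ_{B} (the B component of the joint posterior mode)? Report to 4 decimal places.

0.1197

The Dirichlet prior is conjugate to the Multinomial likelihood: each posterior αⱼ = prior αⱼ + observed count nⱼ.
Posterior concentration: (2.8, 21.4, 16.7, 5.3, 129.2), total = 175.4.
Joint mode component: (α_{B}−1)/(Σα−K) = 20.4/170.4 = 0.1197.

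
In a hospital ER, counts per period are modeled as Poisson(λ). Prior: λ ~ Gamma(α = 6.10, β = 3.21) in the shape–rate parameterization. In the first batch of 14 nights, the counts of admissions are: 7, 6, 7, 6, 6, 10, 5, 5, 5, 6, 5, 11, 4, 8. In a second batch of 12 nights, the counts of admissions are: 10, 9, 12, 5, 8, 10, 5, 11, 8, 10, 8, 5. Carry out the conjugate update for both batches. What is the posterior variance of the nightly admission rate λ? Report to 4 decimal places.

0.2322

With a Gamma(shape α, rate β) prior, the Poisson likelihood is conjugate: the posterior is Gamma(α + ΣXᵢ, β + n).
Batch 1: sum of counts S = 91 over n = 14 nights.
After batch 1: Gamma(α+S, β+n) = Gamma(6.10+91, 3.21+14) = Gamma(97.10, 17.21).
Batch 2: sum of counts S = 101 over n = 12 nights.
After batch 2: Gamma(α+S, β+n) = Gamma(97.10+101, 17.21+12) = Gamma(198.10, 29.21).
Var = α/β² = 198.10/29.21² = 0.2322.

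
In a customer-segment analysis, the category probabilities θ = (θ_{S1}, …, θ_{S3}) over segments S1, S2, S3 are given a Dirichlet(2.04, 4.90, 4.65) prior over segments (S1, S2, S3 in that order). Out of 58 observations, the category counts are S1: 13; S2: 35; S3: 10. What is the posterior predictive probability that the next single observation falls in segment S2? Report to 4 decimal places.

The Dirichlet prior is conjugate to the Multinomial likelihood: each posterior αⱼ = prior αⱼ + observed count nⱼ.
Posterior concentration: (15.04, 39.90, 14.65), total = 69.59.
P(next = S2 | data) = α_{S2}/Σα = 0.5734.

0.5734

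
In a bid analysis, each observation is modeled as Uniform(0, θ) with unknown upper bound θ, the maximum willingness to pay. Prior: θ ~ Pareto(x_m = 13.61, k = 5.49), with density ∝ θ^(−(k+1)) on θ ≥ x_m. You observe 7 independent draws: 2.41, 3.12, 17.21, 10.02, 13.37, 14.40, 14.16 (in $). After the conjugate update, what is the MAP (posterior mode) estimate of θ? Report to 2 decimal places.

17.21

A Pareto(scale x_m, shape k) prior on the upper bound θ of Uniform(0, θ) is conjugate: posterior is Pareto(max(x_m, max xᵢ), k + n).
Sample maximum = 17.21; prior scale x_m = 13.61 → posterior scale = max = 17.21.
Posterior shape = 5.49 + 7 = 12.49.
The Pareto density is decreasing on [x_m, ∞), so the mode is x_m = 17.21.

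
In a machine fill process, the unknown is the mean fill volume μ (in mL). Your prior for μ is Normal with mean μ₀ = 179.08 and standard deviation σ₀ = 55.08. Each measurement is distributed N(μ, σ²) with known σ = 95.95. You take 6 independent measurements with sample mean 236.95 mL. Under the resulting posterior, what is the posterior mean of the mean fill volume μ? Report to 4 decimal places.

217.5122

For Normal data with known variance σ², a Normal(μ₀, σ₀²) prior on μ is conjugate. Posterior precision = 1/σ₀² + n/σ²; posterior mean is the precision-weighted average of μ₀ and x̄.
n·x̄ = 6·236.95 = 1421.7.
σ₀² = 55.08² = 3033.8064, σ² = 95.95² = 9206.4025; σ² + n·σ₀² = 9206.4025 + 6·3033.8064 = 27409.2409.
Posterior mean = (μ₀/σ₀² + n·x̄/σ²)/(1/σ₀² + n/σ²) = (σ²·μ₀ + σ₀²·n·x̄)/(σ² + n·σ₀²) = (9206.4025·179.08 + 3033.8064·1421.7)/27409.2409 = 5961845.11858/27409.2409 = 217.5122.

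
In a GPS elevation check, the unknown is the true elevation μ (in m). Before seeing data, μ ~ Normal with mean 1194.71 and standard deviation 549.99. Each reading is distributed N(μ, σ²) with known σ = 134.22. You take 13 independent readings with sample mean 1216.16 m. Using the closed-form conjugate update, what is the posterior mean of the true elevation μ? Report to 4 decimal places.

For Normal data with known variance σ², a Normal(μ₀, σ₀²) prior on μ is conjugate. Posterior precision = 1/σ₀² + n/σ²; posterior mean is the precision-weighted average of μ₀ and x̄.
n·x̄ = 13·1216.16 = 15810.08.
σ₀² = 549.99² = 302489.0001, σ² = 134.22² = 18015.0084; σ² + n·σ₀² = 18015.0084 + 13·302489.0001 = 3950372.0097.
Posterior mean = (μ₀/σ₀² + n·x̄/σ²)/(1/σ₀² + n/σ²) = (σ²·μ₀ + σ₀²·n·x̄)/(σ² + n·σ₀²) = (18015.0084·1194.71 + 302489.0001·15810.08)/3950372.0097 = 4803898001.386572/3950372.0097 = 1216.0622.

1216.0622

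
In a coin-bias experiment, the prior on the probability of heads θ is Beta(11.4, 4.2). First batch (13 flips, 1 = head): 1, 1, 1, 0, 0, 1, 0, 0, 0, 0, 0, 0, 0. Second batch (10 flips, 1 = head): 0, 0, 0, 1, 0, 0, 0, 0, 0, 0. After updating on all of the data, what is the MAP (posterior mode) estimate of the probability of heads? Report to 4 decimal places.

The Beta prior is conjugate to a Binomial/Bernoulli likelihood; the update adds successes to α and failures to β.
After batch 1: Beta(11.4+4, 4.2+9) = Beta(15.4, 13.2).
After batch 2: Beta(15.4+1, 13.2+9) = Beta(16.4, 22.2).
Mode of Beta(a,b) for a,b>1 is (a−1)/(a+b−2) = 15.4/36.6 = 0.4208.

0.4208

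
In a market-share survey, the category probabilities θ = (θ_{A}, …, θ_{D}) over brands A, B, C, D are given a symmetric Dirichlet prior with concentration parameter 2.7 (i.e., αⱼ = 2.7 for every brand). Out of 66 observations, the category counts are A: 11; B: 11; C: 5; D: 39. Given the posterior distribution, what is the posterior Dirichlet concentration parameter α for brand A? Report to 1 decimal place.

13.7

The Dirichlet prior is conjugate to the Multinomial likelihood: each posterior αⱼ = prior αⱼ + observed count nⱼ.
Posterior concentration: (13.7, 13.7, 7.7, 41.7), total = 76.8.
α_{A} = 2.7 + 11 = 13.7.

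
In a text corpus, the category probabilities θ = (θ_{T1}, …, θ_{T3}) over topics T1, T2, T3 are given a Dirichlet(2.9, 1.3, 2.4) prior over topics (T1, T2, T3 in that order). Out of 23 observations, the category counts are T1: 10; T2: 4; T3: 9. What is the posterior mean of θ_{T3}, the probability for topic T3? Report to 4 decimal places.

The Dirichlet prior is conjugate to the Multinomial likelihood: each posterior αⱼ = prior αⱼ + observed count nⱼ.
Posterior concentration: (12.9, 5.3, 11.4), total = 29.6.
E[θ_{T3}|data] = α_{T3}/Σα = 11.4/29.6 = 0.3851.

0.3851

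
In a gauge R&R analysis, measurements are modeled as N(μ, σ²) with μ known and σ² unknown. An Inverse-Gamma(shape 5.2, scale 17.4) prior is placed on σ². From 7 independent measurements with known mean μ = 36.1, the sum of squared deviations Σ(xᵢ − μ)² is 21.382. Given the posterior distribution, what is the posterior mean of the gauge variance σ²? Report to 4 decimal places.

With known mean μ and an Inverse-Gamma(α, β) prior on σ², the Normal likelihood is conjugate: posterior is Inv-Gamma(α + n/2, β + Σ(xᵢ−μ)²/2).
Posterior: Inv-Gamma(5.2 + 7/2, 17.4 + 21.382/2) = Inv-Gamma(8.70, 28.0910).
E[σ²|data] = β/(α−1) = 28.0910/7.70 = 3.6482.

3.6482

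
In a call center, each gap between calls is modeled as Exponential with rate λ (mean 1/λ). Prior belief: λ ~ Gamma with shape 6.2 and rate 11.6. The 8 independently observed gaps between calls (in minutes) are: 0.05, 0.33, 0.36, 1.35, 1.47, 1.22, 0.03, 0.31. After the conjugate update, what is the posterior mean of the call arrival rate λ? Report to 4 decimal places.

0.8493

With a Gamma(shape α, rate β) prior on the exponential rate λ, the posterior after n observations with total T = Σxᵢ is Gamma(α+n, β+T).
Sum of observations T = 5.12 minutes; n = 8.
Posterior: Gamma(6.2+8, 11.6+5.12) = Gamma(14.2, 16.72).
Posterior mean of λ = α/β = 14.2/16.72 = 0.8493.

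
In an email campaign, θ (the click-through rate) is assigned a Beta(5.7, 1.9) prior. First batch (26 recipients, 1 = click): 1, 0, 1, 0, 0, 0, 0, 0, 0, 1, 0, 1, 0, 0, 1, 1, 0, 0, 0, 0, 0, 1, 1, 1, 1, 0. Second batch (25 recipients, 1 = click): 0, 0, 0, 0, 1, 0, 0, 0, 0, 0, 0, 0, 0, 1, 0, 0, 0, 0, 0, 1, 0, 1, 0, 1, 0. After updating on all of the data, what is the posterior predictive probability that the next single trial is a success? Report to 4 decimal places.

0.3532

The Beta prior is conjugate to a Binomial/Bernoulli likelihood; the update adds successes to α and failures to β.
After batch 1: Beta(5.7+10, 1.9+16) = Beta(15.7, 17.9).
After batch 2: Beta(15.7+5, 17.9+20) = Beta(20.7, 37.9).
For a single future Bernoulli trial, P(success | data) = α/(α+β) = 0.3532.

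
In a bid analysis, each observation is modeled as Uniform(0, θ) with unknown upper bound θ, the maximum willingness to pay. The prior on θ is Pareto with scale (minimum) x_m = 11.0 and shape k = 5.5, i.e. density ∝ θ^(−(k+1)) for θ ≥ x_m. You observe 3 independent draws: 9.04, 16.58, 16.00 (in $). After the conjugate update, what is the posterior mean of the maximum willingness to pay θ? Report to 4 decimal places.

18.7907

A Pareto(scale x_m, shape k) prior on the upper bound θ of Uniform(0, θ) is conjugate: posterior is Pareto(max(x_m, max xᵢ), k + n).
Sample maximum = 16.58; prior scale x_m = 11.0 → posterior scale = max = 16.58.
Posterior shape = 5.5 + 3 = 8.5.
E[θ|data] = k·x_m/(k−1) = 8.5·16.58/7.5 = 18.7907.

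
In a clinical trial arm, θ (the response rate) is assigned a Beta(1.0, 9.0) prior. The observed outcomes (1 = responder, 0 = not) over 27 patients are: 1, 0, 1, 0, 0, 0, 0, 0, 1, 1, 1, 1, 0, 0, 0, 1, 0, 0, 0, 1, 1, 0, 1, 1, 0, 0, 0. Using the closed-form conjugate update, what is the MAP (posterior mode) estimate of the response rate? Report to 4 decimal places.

The Beta prior is conjugate to a Binomial/Bernoulli likelihood; the update adds successes to α and failures to β.
Posterior: Beta(α+k, β+n−k) = Beta(1.0+11, 9.0+16) = Beta(12.0, 25.0).
Mode of Beta(a,b) for a,b>1 is (a−1)/(a+b−2) = 11.0/35.0 = 0.3143.

0.3143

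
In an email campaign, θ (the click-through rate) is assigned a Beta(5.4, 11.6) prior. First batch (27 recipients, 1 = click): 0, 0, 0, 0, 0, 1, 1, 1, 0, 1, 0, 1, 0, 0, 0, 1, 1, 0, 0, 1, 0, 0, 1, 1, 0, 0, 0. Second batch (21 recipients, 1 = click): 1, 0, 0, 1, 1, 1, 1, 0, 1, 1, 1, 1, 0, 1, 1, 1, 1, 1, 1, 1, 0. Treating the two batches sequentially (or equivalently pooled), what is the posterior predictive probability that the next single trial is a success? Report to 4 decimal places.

The Beta prior is conjugate to a Binomial/Bernoulli likelihood; the update adds successes to α and failures to β.
After batch 1: Beta(5.4+10, 11.6+17) = Beta(15.4, 28.6).
After batch 2: Beta(15.4+16, 28.6+5) = Beta(31.4, 33.6).
For a single future Bernoulli trial, P(success | data) = α/(α+β) = 0.4831.

0.4831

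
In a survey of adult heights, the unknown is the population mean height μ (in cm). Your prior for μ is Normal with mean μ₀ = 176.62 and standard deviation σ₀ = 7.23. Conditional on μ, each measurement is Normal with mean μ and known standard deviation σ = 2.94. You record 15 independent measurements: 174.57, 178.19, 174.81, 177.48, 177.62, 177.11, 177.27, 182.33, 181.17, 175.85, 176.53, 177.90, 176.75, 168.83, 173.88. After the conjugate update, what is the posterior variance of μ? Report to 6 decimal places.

0.569957

For Normal data with known variance σ², a Normal(μ₀, σ₀²) prior on μ is conjugate. Posterior precision = 1/σ₀² + n/σ²; posterior mean is the precision-weighted average of μ₀ and x̄.
σ₀² = 7.23² = 52.2729, σ² = 2.94² = 8.6436; σ² + n·σ₀² = 8.6436 + 15·52.2729 = 792.7371.
Posterior precision = 1/σ₀² + n/σ² = 1/52.2729 + 15/8.6436 = (σ² + n·σ₀²)/(σ₀²σ²) = 792.7371/(52.2729·8.6436); posterior variance σₙ² = σ₀²σ²/(σ² + n·σ₀²) = 52.2729·8.6436/792.7371 = 0.569957.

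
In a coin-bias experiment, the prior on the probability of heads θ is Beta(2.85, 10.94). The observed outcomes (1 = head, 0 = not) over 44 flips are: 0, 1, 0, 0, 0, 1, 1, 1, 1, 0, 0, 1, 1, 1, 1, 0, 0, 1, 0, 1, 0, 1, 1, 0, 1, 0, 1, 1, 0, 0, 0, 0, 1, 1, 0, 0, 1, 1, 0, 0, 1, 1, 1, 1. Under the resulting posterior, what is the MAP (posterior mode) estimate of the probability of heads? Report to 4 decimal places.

The Beta prior is conjugate to a Binomial/Bernoulli likelihood; the update adds successes to α and failures to β.
Posterior: Beta(α+k, β+n−k) = Beta(2.85+24, 10.94+20) = Beta(26.85, 30.94).
Mode of Beta(a,b) for a,b>1 is (a−1)/(a+b−2) = 25.85/55.79 = 0.4633.

0.4633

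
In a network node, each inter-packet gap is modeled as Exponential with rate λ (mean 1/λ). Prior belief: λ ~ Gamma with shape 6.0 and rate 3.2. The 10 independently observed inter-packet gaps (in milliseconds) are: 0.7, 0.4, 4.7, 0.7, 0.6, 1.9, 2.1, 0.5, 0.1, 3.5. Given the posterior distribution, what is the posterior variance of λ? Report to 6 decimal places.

With a Gamma(shape α, rate β) prior on the exponential rate λ, the posterior after n observations with total T = Σxᵢ is Gamma(α+n, β+T).
Sum of observations T = 15.2 milliseconds; n = 10.
Posterior: Gamma(6.0+10, 3.2+15.2) = Gamma(16.0, 18.4).
Var = α/β² = 0.047259.

0.047259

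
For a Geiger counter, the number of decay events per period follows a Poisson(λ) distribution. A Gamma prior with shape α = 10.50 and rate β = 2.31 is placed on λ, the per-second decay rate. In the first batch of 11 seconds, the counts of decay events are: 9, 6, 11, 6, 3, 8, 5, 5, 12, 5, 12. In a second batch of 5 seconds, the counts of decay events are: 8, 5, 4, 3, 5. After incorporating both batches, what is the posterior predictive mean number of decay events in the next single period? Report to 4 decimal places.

With a Gamma(shape α, rate β) prior, the Poisson likelihood is conjugate: the posterior is Gamma(α + ΣXᵢ, β + n).
Batch 1: sum of counts S = 82 over n = 11 seconds.
After batch 1: Gamma(α+S, β+n) = Gamma(10.50+82, 2.31+11) = Gamma(92.50, 13.31).
Batch 2: sum of counts S = 25 over n = 5 seconds.
After batch 2: Gamma(α+S, β+n) = Gamma(92.50+25, 13.31+5) = Gamma(117.50, 18.31).
The predictive distribution for one future period is NegBinom with mean α/β = 6.4173.

6.4173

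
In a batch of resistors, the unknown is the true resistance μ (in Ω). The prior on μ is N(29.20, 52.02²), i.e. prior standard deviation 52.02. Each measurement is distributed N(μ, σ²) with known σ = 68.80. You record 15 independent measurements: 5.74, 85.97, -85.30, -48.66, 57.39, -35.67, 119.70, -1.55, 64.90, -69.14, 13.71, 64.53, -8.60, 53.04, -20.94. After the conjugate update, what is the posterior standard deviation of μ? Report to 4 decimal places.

For Normal data with known variance σ², a Normal(μ₀, σ₀²) prior on μ is conjugate. Posterior precision = 1/σ₀² + n/σ²; posterior mean is the precision-weighted average of μ₀ and x̄.
σ₀² = 52.02² = 2706.0804, σ² = 68.80² = 4733.44; σ² + n·σ₀² = 4733.44 + 15·2706.0804 = 45324.646.
Posterior precision = 1/σ₀² + n/σ² = 1/2706.0804 + 15/4733.44 = (σ² + n·σ₀²)/(σ₀²σ²) = 45324.646/(2706.0804·4733.44); posterior variance σₙ² = σ₀²σ²/(σ² + n·σ₀²) = 2706.0804·4733.44/45324.646 = 282.607154.
Posterior SD = √σₙ² = √(2706.0804·4733.44/45324.646) = 16.8109.

16.8109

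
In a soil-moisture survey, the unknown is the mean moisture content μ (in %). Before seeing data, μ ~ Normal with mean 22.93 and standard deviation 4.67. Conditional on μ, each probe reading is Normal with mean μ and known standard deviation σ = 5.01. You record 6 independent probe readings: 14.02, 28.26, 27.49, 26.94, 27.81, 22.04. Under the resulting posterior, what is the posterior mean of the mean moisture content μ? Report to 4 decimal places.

For Normal data with known variance σ², a Normal(μ₀, σ₀²) prior on μ is conjugate. Posterior precision = 1/σ₀² + n/σ²; posterior mean is the precision-weighted average of μ₀ and x̄.
Σxᵢ = 14.02 + 28.26 + 27.49 + 26.94 + 27.81 + 22.04 = 146.56, so n·x̄ = 146.56.
σ₀² = 4.67² = 21.8089, σ² = 5.01² = 25.1001; σ² + n·σ₀² = 25.1001 + 6·21.8089 = 155.9535.
Posterior mean = (μ₀/σ₀² + n·x̄/σ²)/(1/σ₀² + n/σ²) = (σ²·μ₀ + σ₀²·n·x̄)/(σ² + n·σ₀²) = (25.1001·22.93 + 21.8089·146.56)/155.9535 = 3771.857677/155.9535 = 24.1858.

24.1858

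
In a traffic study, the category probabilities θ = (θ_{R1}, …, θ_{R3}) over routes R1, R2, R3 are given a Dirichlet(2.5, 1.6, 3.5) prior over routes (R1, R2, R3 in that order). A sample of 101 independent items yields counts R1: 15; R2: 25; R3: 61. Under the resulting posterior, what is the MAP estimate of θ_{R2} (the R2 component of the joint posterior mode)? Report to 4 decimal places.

0.2424

The Dirichlet prior is conjugate to the Multinomial likelihood: each posterior αⱼ = prior αⱼ + observed count nⱼ.
Posterior concentration: (17.5, 26.6, 64.5), total = 108.6.
Joint mode component: (α_{R2}−1)/(Σα−K) = 25.6/105.6 = 0.2424.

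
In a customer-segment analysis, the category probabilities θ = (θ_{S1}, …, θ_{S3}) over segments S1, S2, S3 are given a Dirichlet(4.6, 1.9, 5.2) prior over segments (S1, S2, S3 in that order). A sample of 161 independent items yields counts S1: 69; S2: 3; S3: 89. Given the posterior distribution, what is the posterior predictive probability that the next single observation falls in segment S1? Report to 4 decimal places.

0.4262

The Dirichlet prior is conjugate to the Multinomial likelihood: each posterior αⱼ = prior αⱼ + observed count nⱼ.
Posterior concentration: (73.6, 4.9, 94.2), total = 172.7.
P(next = S1 | data) = α_{S1}/Σα = 0.4262.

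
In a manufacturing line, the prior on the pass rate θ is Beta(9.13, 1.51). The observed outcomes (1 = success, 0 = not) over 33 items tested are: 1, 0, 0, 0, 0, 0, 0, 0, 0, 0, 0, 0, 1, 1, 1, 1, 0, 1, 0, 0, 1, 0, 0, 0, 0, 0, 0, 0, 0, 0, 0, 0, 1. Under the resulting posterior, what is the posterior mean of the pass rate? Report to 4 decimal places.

0.3925

The Beta prior is conjugate to a Binomial/Bernoulli likelihood; the update adds successes to α and failures to β.
Posterior: Beta(α+k, β+n−k) = Beta(9.13+8, 1.51+25) = Beta(17.13, 26.51).
Posterior mean = α/(α+β) = 17.13/43.64 = 0.3925.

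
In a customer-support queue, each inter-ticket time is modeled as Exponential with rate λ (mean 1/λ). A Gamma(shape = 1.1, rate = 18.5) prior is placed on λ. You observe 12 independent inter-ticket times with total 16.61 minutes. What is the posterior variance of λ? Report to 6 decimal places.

0.010627

With a Gamma(shape α, rate β) prior on the exponential rate λ, the posterior after n observations with total T = Σxᵢ is Gamma(α+n, β+T).
Posterior: Gamma(1.1+12, 18.5+16.61) = Gamma(13.1, 35.11).
Var = α/β² = 0.010627.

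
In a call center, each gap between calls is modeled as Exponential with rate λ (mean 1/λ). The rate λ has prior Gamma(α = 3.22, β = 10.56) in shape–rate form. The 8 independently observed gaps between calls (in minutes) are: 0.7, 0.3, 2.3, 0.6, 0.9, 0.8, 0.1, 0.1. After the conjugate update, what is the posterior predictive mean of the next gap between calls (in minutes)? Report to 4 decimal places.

With a Gamma(shape α, rate β) prior on the exponential rate λ, the posterior after n observations with total T = Σxᵢ is Gamma(α+n, β+T).
Sum of observations T = 5.8 minutes; n = 8.
Posterior: Gamma(3.22+8, 10.56+5.8) = Gamma(11.22, 16.36).
The predictive distribution for the next observation is Lomax; its mean is β/(α−1) = 16.36/10.22 = 1.6008.

1.6008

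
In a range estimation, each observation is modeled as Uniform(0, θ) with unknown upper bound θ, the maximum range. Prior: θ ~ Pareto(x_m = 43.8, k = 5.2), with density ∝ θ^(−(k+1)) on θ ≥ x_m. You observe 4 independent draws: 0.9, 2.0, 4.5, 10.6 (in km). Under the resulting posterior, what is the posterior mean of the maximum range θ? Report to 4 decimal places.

A Pareto(scale x_m, shape k) prior on the upper bound θ of Uniform(0, θ) is conjugate: posterior is Pareto(max(x_m, max xᵢ), k + n).
Sample maximum = 10.6; prior scale x_m = 43.8 → posterior scale = max = 43.8.
Posterior shape = 5.2 + 4 = 9.2.
E[θ|data] = k·x_m/(k−1) = 9.2·43.8/8.2 = 49.1415.

49.1415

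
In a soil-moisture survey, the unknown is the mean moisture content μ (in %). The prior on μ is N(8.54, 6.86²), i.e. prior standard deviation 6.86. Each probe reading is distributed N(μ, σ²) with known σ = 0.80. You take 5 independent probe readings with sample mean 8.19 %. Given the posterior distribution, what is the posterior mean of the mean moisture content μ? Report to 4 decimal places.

8.1909

For Normal data with known variance σ², a Normal(μ₀, σ₀²) prior on μ is conjugate. Posterior precision = 1/σ₀² + n/σ²; posterior mean is the precision-weighted average of μ₀ and x̄.
n·x̄ = 5·8.19 = 40.95.
σ₀² = 6.86² = 47.0596, σ² = 0.80² = 0.64; σ² + n·σ₀² = 0.64 + 5·47.0596 = 235.938.
Posterior mean = (μ₀/σ₀² + n·x̄/σ²)/(1/σ₀² + n/σ²) = (σ²·μ₀ + σ₀²·n·x̄)/(σ² + n·σ₀²) = (0.64·8.54 + 47.0596·40.95)/235.938 = 1932.55622/235.938 = 8.1909.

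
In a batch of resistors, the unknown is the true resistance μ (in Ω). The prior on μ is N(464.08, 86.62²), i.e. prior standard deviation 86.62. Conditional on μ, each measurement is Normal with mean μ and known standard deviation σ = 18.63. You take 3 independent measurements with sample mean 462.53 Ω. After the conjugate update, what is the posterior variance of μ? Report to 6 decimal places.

113.935481

For Normal data with known variance σ², a Normal(μ₀, σ₀²) prior on μ is conjugate. Posterior precision = 1/σ₀² + n/σ²; posterior mean is the precision-weighted average of μ₀ and x̄.
σ₀² = 86.62² = 7503.0244, σ² = 18.63² = 347.0769; σ² + n·σ₀² = 347.0769 + 3·7503.0244 = 22856.1501.
Posterior precision = 1/σ₀² + n/σ² = 1/7503.0244 + 3/347.0769 = (σ² + n·σ₀²)/(σ₀²σ²) = 22856.1501/(7503.0244·347.0769); posterior variance σₙ² = σ₀²σ²/(σ² + n·σ₀²) = 7503.0244·347.0769/22856.1501 = 113.935481.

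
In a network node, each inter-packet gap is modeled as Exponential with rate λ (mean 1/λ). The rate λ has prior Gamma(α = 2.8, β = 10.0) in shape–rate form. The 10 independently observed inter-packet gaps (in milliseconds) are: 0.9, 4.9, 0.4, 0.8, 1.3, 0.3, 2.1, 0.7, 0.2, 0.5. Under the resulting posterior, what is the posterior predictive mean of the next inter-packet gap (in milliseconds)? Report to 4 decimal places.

1.8729

With a Gamma(shape α, rate β) prior on the exponential rate λ, the posterior after n observations with total T = Σxᵢ is Gamma(α+n, β+T).
Sum of observations T = 12.1 milliseconds; n = 10.
Posterior: Gamma(2.8+10, 10.0+12.1) = Gamma(12.8, 22.1).
The predictive distribution for the next observation is Lomax; its mean is β/(α−1) = 22.1/11.8 = 1.8729.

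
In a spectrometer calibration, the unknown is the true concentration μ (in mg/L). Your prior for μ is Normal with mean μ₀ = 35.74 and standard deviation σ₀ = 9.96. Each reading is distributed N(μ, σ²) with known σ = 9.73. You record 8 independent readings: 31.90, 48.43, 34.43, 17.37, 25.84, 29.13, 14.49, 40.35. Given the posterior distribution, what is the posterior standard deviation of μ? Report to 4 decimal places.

For Normal data with known variance σ², a Normal(μ₀, σ₀²) prior on μ is conjugate. Posterior precision = 1/σ₀² + n/σ²; posterior mean is the precision-weighted average of μ₀ and x̄.
σ₀² = 9.96² = 99.2016, σ² = 9.73² = 94.6729; σ² + n·σ₀² = 94.6729 + 8·99.2016 = 888.2857.
Posterior precision = 1/σ₀² + n/σ² = 1/99.2016 + 8/94.6729 = (σ² + n·σ₀²)/(σ₀²σ²) = 888.2857/(99.2016·94.6729); posterior variance σₙ² = σ₀²σ²/(σ² + n·σ₀²) = 99.2016·94.6729/888.2857 = 10.572841.
Posterior SD = √σₙ² = √(99.2016·94.6729/888.2857) = 3.2516.

3.2516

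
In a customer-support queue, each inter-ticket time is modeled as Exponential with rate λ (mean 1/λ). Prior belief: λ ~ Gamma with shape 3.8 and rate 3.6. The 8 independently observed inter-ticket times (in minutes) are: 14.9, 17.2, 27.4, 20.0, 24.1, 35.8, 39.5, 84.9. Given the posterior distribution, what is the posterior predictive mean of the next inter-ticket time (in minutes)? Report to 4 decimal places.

With a Gamma(shape α, rate β) prior on the exponential rate λ, the posterior after n observations with total T = Σxᵢ is Gamma(α+n, β+T).
Sum of observations T = 263.8 minutes; n = 8.
Posterior: Gamma(3.8+8, 3.6+263.8) = Gamma(11.8, 267.4).
The predictive distribution for the next observation is Lomax; its mean is β/(α−1) = 267.4/10.8 = 24.7593.

24.7593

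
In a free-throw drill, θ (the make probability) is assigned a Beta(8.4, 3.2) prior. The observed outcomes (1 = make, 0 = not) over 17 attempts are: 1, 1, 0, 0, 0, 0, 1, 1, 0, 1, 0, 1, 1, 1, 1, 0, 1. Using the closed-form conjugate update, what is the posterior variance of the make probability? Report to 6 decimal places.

The Beta prior is conjugate to a Binomial/Bernoulli likelihood; the update adds successes to α and failures to β.
Posterior: Beta(α+k, β+n−k) = Beta(8.4+10, 3.2+7) = Beta(18.4, 10.2).
Var = αβ/((α+β)²(α+β+1)) = 18.4·10.2/(28.6²·29.6) = 0.007752.

0.007752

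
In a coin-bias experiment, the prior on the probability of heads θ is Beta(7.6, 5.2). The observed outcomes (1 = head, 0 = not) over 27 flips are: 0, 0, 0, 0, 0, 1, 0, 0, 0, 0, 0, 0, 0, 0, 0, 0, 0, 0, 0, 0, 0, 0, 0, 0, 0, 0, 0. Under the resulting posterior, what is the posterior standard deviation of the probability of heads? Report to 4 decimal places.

The Beta prior is conjugate to a Binomial/Bernoulli likelihood; the update adds successes to α and failures to β.
Posterior: Beta(α+k, β+n−k) = Beta(7.6+1, 5.2+26) = Beta(8.6, 31.2).
Var = αβ/((α+β)²(α+β+1)) = 8.6·31.2/(39.8²·40.8) = 0.00415171; SD = √0.00415171 = 0.0644.

0.0644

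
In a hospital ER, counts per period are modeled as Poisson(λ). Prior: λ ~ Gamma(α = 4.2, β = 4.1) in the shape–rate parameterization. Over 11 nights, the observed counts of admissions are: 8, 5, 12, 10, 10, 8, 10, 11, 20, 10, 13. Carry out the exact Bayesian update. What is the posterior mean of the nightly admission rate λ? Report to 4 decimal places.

With a Gamma(shape α, rate β) prior, the Poisson likelihood is conjugate: the posterior is Gamma(α + ΣXᵢ, β + n).
Sum of counts S = 117 over n = 11 nights.
Posterior: Gamma(α+S, β+n) = Gamma(4.2+117, 4.1+11) = Gamma(121.2, 15.1).
Posterior mean = α/β = 121.2/15.1 = 8.0265.

8.0265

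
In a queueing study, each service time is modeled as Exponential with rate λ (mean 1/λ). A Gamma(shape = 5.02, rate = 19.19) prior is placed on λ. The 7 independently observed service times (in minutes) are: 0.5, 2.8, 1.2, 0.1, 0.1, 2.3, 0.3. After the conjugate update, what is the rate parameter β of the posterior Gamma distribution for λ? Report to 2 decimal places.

26.49

With a Gamma(shape α, rate β) prior on the exponential rate λ, the posterior after n observations with total T = Σxᵢ is Gamma(α+n, β+T).
Sum of observations T = 7.3 minutes; n = 7.
Posterior: Gamma(5.02+7, 19.19+7.3) = Gamma(12.02, 26.49).
Posterior β = 26.49.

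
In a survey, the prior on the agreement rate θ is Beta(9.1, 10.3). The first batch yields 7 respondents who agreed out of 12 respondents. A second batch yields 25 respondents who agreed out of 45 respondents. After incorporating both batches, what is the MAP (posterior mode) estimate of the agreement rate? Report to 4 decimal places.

0.5390

The Beta prior is conjugate to a Binomial/Bernoulli likelihood; the update adds successes to α and failures to β.
After batch 1: Beta(9.1+7, 10.3+5) = Beta(16.1, 15.3).
After batch 2: Beta(16.1+25, 15.3+20) = Beta(41.1, 35.3).
Mode of Beta(a,b) for a,b>1 is (a−1)/(a+b−2) = 40.1/74.4 = 0.5390.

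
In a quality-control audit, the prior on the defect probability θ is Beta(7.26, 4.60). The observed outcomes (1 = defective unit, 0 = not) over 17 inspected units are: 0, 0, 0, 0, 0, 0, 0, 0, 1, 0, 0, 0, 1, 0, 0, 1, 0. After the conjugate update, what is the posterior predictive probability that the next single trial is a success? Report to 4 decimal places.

The Beta prior is conjugate to a Binomial/Bernoulli likelihood; the update adds successes to α and failures to β.
Posterior: Beta(α+k, β+n−k) = Beta(7.26+3, 4.60+14) = Beta(10.26, 18.60).
For a single future Bernoulli trial, P(success | data) = α/(α+β) = 0.3555.

0.3555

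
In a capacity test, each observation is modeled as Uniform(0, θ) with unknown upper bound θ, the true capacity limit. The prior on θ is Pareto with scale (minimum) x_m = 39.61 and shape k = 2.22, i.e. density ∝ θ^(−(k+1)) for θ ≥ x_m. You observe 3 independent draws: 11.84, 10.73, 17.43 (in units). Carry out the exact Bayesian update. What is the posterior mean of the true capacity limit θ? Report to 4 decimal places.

48.9963

A Pareto(scale x_m, shape k) prior on the upper bound θ of Uniform(0, θ) is conjugate: posterior is Pareto(max(x_m, max xᵢ), k + n).
Sample maximum = 17.43; prior scale x_m = 39.61 → posterior scale = max = 39.61.
Posterior shape = 2.22 + 3 = 5.22.
E[θ|data] = k·x_m/(k−1) = 5.22·39.61/4.22 = 48.9963.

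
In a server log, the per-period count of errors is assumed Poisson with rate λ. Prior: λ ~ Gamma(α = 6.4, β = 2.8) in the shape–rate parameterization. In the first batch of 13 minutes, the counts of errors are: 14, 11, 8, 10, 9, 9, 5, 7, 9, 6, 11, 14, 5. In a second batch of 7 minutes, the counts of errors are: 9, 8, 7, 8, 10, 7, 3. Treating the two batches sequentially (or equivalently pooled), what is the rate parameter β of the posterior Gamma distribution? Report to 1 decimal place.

22.8

With a Gamma(shape α, rate β) prior, the Poisson likelihood is conjugate: the posterior is Gamma(α + ΣXᵢ, β + n).
Batch 1: sum of counts S = 118 over n = 13 minutes.
After batch 1: Gamma(α+S, β+n) = Gamma(6.4+118, 2.8+13) = Gamma(124.4, 15.8).
Batch 2: sum of counts S = 52 over n = 7 minutes.
After batch 2: Gamma(α+S, β+n) = Gamma(124.4+52, 15.8+7) = Gamma(176.4, 22.8).
Posterior β = 22.8.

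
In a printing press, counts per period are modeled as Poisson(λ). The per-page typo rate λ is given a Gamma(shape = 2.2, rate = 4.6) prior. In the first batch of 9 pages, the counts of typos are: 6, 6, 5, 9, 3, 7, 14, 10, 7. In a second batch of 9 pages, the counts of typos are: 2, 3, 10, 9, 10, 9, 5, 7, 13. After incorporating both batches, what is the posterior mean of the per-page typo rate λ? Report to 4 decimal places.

With a Gamma(shape α, rate β) prior, the Poisson likelihood is conjugate: the posterior is Gamma(α + ΣXᵢ, β + n).
Batch 1: sum of counts S = 67 over n = 9 pages.
After batch 1: Gamma(α+S, β+n) = Gamma(2.2+67, 4.6+9) = Gamma(69.2, 13.6).
Batch 2: sum of counts S = 68 over n = 9 pages.
After batch 2: Gamma(α+S, β+n) = Gamma(69.2+68, 13.6+9) = Gamma(137.2, 22.6).
Posterior mean = α/β = 137.2/22.6 = 6.0708.

6.0708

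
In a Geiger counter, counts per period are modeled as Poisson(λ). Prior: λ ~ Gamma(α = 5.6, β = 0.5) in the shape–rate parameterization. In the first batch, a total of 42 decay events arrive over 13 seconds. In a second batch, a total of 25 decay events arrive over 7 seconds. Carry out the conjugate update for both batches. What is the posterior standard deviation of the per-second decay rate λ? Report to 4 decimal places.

0.4156

With a Gamma(shape α, rate β) prior, the Poisson likelihood is conjugate: the posterior is Gamma(α + ΣXᵢ, β + n).
After batch 1: Gamma(α+S, β+n) = Gamma(5.6+42, 0.5+13) = Gamma(47.6, 13.5).
After batch 2: Gamma(α+S, β+n) = Gamma(47.6+25, 13.5+7) = Gamma(72.6, 20.5).
SD = √α/β = √72.6/20.5 = 0.4156.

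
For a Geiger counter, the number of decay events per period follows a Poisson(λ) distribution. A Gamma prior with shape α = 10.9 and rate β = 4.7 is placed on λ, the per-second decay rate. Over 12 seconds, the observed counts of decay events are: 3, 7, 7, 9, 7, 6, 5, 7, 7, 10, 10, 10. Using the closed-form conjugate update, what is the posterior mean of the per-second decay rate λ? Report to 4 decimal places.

5.9222

With a Gamma(shape α, rate β) prior, the Poisson likelihood is conjugate: the posterior is Gamma(α + ΣXᵢ, β + n).
Sum of counts S = 88 over n = 12 seconds.
Posterior: Gamma(α+S, β+n) = Gamma(10.9+88, 4.7+12) = Gamma(98.9, 16.7).
Posterior mean = α/β = 98.9/16.7 = 5.9222.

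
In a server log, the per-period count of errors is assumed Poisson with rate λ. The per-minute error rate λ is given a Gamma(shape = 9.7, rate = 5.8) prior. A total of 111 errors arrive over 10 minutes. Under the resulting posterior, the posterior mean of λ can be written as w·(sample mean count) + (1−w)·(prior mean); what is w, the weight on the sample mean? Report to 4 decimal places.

0.6329

With a Gamma(shape α, rate β) prior, the Poisson likelihood is conjugate: the posterior is Gamma(α + ΣXᵢ, β + n).
Posterior mean = (α₀+S)/(β₀+n) = [n/(β₀+n)]·(S/n) + [β₀/(β₀+n)]·(α₀/β₀), so only n and β₀ enter the weight.
Weight on data w = n/(β₀+n) = 10/(5.8+10) = 10/15.8 = 0.6329.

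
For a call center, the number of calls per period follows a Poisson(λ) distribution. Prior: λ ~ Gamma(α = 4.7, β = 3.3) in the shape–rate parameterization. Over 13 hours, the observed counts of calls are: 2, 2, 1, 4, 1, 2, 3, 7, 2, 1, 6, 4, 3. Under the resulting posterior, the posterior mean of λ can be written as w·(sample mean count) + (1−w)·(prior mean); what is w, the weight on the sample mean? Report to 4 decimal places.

With a Gamma(shape α, rate β) prior, the Poisson likelihood is conjugate: the posterior is Gamma(α + ΣXᵢ, β + n).
Posterior mean = (α₀+S)/(β₀+n) = [n/(β₀+n)]·(S/n) + [β₀/(β₀+n)]·(α₀/β₀), so only n and β₀ enter the weight.
Weight on data w = n/(β₀+n) = 13/(3.3+13) = 13/16.3 = 0.7975.

0.7975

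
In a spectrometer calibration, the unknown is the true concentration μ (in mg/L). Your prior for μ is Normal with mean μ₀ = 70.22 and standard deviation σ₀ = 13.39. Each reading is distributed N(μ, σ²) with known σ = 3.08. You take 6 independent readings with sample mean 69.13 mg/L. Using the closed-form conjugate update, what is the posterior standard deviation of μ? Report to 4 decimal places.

1.2519

For Normal data with known variance σ², a Normal(μ₀, σ₀²) prior on μ is conjugate. Posterior precision = 1/σ₀² + n/σ²; posterior mean is the precision-weighted average of μ₀ and x̄.
σ₀² = 13.39² = 179.2921, σ² = 3.08² = 9.4864; σ² + n·σ₀² = 9.4864 + 6·179.2921 = 1085.239.
Posterior precision = 1/σ₀² + n/σ² = 1/179.2921 + 6/9.4864 = (σ² + n·σ₀²)/(σ₀²σ²) = 1085.239/(179.2921·9.4864); posterior variance σₙ² = σ₀²σ²/(σ² + n·σ₀²) = 179.2921·9.4864/1085.239 = 1.567246.
Posterior SD = √σₙ² = √(179.2921·9.4864/1085.239) = 1.2519.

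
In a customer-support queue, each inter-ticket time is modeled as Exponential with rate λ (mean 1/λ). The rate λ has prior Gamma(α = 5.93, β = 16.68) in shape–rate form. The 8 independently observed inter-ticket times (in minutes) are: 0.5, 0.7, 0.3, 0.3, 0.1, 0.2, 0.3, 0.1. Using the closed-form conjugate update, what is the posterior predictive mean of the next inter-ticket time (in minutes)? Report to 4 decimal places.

1.4834

With a Gamma(shape α, rate β) prior on the exponential rate λ, the posterior after n observations with total T = Σxᵢ is Gamma(α+n, β+T).
Sum of observations T = 2.5 minutes; n = 8.
Posterior: Gamma(5.93+8, 16.68+2.5) = Gamma(13.93, 19.18).
The predictive distribution for the next observation is Lomax; its mean is β/(α−1) = 19.18/12.93 = 1.4834.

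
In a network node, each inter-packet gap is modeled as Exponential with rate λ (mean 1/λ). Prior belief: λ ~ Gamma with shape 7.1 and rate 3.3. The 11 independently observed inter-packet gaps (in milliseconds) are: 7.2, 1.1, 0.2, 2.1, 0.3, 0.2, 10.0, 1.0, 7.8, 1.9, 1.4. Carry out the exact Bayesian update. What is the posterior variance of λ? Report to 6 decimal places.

0.013586

With a Gamma(shape α, rate β) prior on the exponential rate λ, the posterior after n observations with total T = Σxᵢ is Gamma(α+n, β+T).
Sum of observations T = 33.2 milliseconds; n = 11.
Posterior: Gamma(7.1+11, 3.3+33.2) = Gamma(18.1, 36.5).
Var = α/β² = 0.013586.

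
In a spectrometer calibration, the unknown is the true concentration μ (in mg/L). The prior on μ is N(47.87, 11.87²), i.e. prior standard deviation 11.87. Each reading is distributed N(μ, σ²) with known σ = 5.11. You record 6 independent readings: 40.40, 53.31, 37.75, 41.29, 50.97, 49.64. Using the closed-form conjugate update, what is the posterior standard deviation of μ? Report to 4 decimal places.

For Normal data with known variance σ², a Normal(μ₀, σ₀²) prior on μ is conjugate. Posterior precision = 1/σ₀² + n/σ²; posterior mean is the precision-weighted average of μ₀ and x̄.
σ₀² = 11.87² = 140.8969, σ² = 5.11² = 26.1121; σ² + n·σ₀² = 26.1121 + 6·140.8969 = 871.4935.
Posterior precision = 1/σ₀² + n/σ² = 1/140.8969 + 6/26.1121 = (σ² + n·σ₀²)/(σ₀²σ²) = 871.4935/(140.8969·26.1121); posterior variance σₙ² = σ₀²σ²/(σ² + n·σ₀²) = 140.8969·26.1121/871.4935 = 4.221619.
Posterior SD = √σₙ² = √(140.8969·26.1121/871.4935) = 2.0547.

2.0547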